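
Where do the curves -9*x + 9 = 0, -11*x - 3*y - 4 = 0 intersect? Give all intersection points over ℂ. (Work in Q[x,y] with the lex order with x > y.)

Compute a lex Gröbner basis by Buchberger's algorithm.
f_1 = -9*x + 9, LT = x.
f_2 = -11*x - 3*y - 4, LT = x.

S(f_1,f_2): lcm = x. S = -3/11*y - 15/11.
  leading term y: no divisor's leading term divides it; move -3/11*y to the remainder.
  leading term 1: no divisor's leading term divides it; move -15/11 to the remainder.
  remainder -3/11*y - 15/11 ≠ 0; add h_3 = -3/11*y - 15/11 to the basis.

The other S-polynomials (S(f_1,h_3), S(f_2,h_3)) all reduce to 0 modulo the current basis, so we have a Gröbner basis.
Inter-reduce: drop elements whose leading term is divisible by another's, tail-reduce, and make monic.
Reduced Gröbner basis: {x - 1, y + 5}.

From the last basis element, y + 5 = 0, so y takes values in {-5}. Each choice, substituted upward through the basis, yields the corresponding point(s) of the solution set.
  y = -5: the earlier basis element becomes x - 1 = 0, giving x = 1 — point (1, -5).
Check: every point annihilates each of the original generators.

{(1, -5)}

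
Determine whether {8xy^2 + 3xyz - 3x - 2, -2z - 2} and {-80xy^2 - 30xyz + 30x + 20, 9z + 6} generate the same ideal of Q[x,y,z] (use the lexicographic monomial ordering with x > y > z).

No, the ideals differ.

Two ideals are equal iff their reduced Gröbner bases coincide (the reduced basis is unique for a fixed ordering).
Buchberger on the first generating set:
f_1 = 8xy^2 + 3xyz - 3x - 2, LT = xy^2.
f_2 = -2z - 2, LT = z.

The S-polynomials (S(f_1,f_2)) all reduce to 0 modulo the current basis, so we have a Gröbner basis.
Inter-reduce: drop elements whose leading term is divisible by another's, tail-reduce, and make monic.
Reduced Gröbner basis: {xy^2 - 3/8xy - 3/8x - 1/4, z + 1}.

Buchberger on the second generating set:
h_1 = -80xy^2 - 30xyz + 30x + 20, LT = xy^2.
h_2 = 9z + 6, LT = z.

The S-polynomials (S(h_1,h_2)) all reduce to 0 modulo the current basis, so we have a Gröbner basis.
Inter-reduce: drop elements whose leading term is divisible by another's, tail-reduce, and make monic.
Reduced Gröbner basis: {xy^2 - 1/4xy - 3/8x - 1/4, z + 2/3}.

These differ, so the ideals are not equal.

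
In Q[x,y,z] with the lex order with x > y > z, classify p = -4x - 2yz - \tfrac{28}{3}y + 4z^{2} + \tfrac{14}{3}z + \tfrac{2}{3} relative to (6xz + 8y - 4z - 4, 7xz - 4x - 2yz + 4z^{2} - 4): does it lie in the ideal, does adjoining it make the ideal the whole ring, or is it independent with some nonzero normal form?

-4x - 2yz - \tfrac{28}{3}y + 4z^{2} + \tfrac{14}{3}z + \tfrac{2}{3} lies in I (it reduces to 0).

First compute the reduced Gröbner basis of I by Buchberger's algorithm.
f_1 = 6xz + 8y - 4z - 4, LT = xz.
f_2 = 7xz - 4x - 2yz + 4z^{2} - 4, LT = xz.

S(f_1,f_2): lcm = xz. S = \tfrac{4}{7}x + \tfrac{2}{7}yz + \tfrac{4}{3}y - \tfrac{4}{7}z^{2} - \tfrac{2}{3}z - \tfrac{2}{21}.
  leading term x: no divisor's leading term divides it; move \tfrac{4}{7}x to the remainder.
  leading term yz: no divisor's leading term divides it; move \tfrac{2}{7}yz to the remainder.
  leading term y: no divisor's leading term divides it; move \tfrac{4}{3}y to the remainder.
  leading term z^{2}: no divisor's leading term divides it; move -\tfrac{4}{7}z^{2} to the remainder.
  leading term z: no divisor's leading term divides it; move -\tfrac{2}{3}z to the remainder.
  leading term 1: no divisor's leading term divides it; move -\tfrac{2}{21} to the remainder.
  remainder \tfrac{4}{7}x + \tfrac{2}{7}yz + \tfrac{4}{3}y - \tfrac{4}{7}z^{2} - \tfrac{2}{3}z - \tfrac{2}{21} ≠ 0; add h_3 = \tfrac{4}{7}x + \tfrac{2}{7}yz + \tfrac{4}{3}y - \tfrac{4}{7}z^{2} - \tfrac{2}{3}z - \tfrac{2}{21} to the basis.

S(f_1,h_3): lcm = xz. S = -\tfrac{1}{2}yz^{2} - \tfrac{7}{3}yz + \tfrac{4}{3}y + z^{3} + \tfrac{7}{6}z^{2} - \tfrac{1}{2}z - \tfrac{2}{3}.
  leading term yz^{2}: no divisor's leading term divides it; move -\tfrac{1}{2}yz^{2} to the remainder.
  leading term yz: no divisor's leading term divides it; move -\tfrac{7}{3}yz to the remainder.
  leading term y: no divisor's leading term divides it; move \tfrac{4}{3}y to the remainder.
  leading term z^{3}: no divisor's leading term divides it; move z^{3} to the remainder.
  leading term z^{2}: no divisor's leading term divides it; move \tfrac{7}{6}z^{2} to the remainder.
  leading term z: no divisor's leading term divides it; move -\tfrac{1}{2}z to the remainder.
  leading term 1: no divisor's leading term divides it; move -\tfrac{2}{3} to the remainder.
  remainder -\tfrac{1}{2}yz^{2} - \tfrac{7}{3}yz + \tfrac{4}{3}y + z^{3} + \tfrac{7}{6}z^{2} - \tfrac{1}{2}z - \tfrac{2}{3} ≠ 0; add h_4 = -\tfrac{1}{2}yz^{2} - \tfrac{7}{3}yz + \tfrac{4}{3}y + z^{3} + \tfrac{7}{6}z^{2} - \tfrac{1}{2}z - \tfrac{2}{3} to the basis.

The other S-polynomials (S(f_2,h_3), S(f_1,h_4), S(f_2,h_4), S(h_3,h_4)) all reduce to 0 modulo the current basis, so we have a Gröbner basis.
Inter-reduce: drop elements whose leading term is divisible by another's, tail-reduce, and make monic.
Reduced Gröbner basis: {x + \tfrac{1}{2}yz + \tfrac{7}{3}y - z^{2} - \tfrac{7}{6}z - \tfrac{1}{6}, yz^{2} + \tfrac{14}{3}yz - \tfrac{8}{3}y - 2z^{3} - \tfrac{7}{3}z^{2} + z + \tfrac{4}{3}}.
Label its elements g_1 = x + \tfrac{1}{2}yz + \tfrac{7}{3}y - z^{2} - \tfrac{7}{6}z - \tfrac{1}{6}, g_2 = yz^{2} + \tfrac{14}{3}yz - \tfrac{8}{3}y - 2z^{3} - \tfrac{7}{3}z^{2} + z + \tfrac{4}{3}.

Reduce p = -4x - 2yz - \tfrac{28}{3}y + 4z^{2} + \tfrac{14}{3}z + \tfrac{2}{3} modulo G:
  leading term x: subtract (-4)·g_1 from -4x - 2yz - \tfrac{28}{3}y + 4z^{2} + \tfrac{14}{3}z + \tfrac{2}{3} → 0
  normal form = 0.
Since the normal form is 0, p ∈ I.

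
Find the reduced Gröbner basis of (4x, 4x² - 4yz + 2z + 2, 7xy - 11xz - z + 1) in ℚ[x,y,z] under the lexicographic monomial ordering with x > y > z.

f_1 = 4x, LT = x.
f_2 = 4x² - 4yz + 2z + 2, LT = x².
f_3 = 7xy - 11xz - z + 1, LT = xy.

S(f_1,f_2): lcm = x². S = yz - ½z - ½.
  leading term yz: no divisor's leading term divides it; move yz to the remainder.
  leading term z: no divisor's leading term divides it; move -½z to the remainder.
  leading term 1: no divisor's leading term divides it; move -½ to the remainder.
  remainder yz - ½z - ½ ≠ 0; add g_4 = yz - ½z - ½ to the basis.

S(f_1,f_3): lcm = xy. S = 11/7xz + 1/7z - 1/7.
  leading term xz: subtract (11/28z)·f_1 from 11/7xz + 1/7z - 1/7 → 1/7z - 1/7
  leading term z: no divisor's leading term divides it; move 1/7z to the remainder.
  leading term 1: no divisor's leading term divides it; move -1/7 to the remainder.
  remainder 1/7z - 1/7 ≠ 0; add g_5 = 1/7z - 1/7 to the basis.

S(g_4,g_5): lcm = yz. S = y - ½z - ½.
  leading term y: no divisor's leading term divides it; move y to the remainder.
  leading term z: subtract (-7/2)·g_5 from -½z - ½ → -1
  leading term 1: no divisor's leading term divides it; move -1 to the remainder.
  remainder y - 1 ≠ 0; add g_6 = y - 1 to the basis.

The other S-polynomials (S(f_2,f_3), S(f_1,g_4), S(f_2,g_4), S(f_3,g_4), S(f_1,g_5), S(f_2,g_5), S(f_3,g_5), S(f_1,g_6), S(f_2,g_6), S(f_3,g_6), S(g_4,g_6), S(g_5,g_6)) all reduce to 0 modulo the current basis, so we have a Gröbner basis.
Inter-reduce: drop elements whose leading term is divisible by another's, tail-reduce, and make monic.

G = {x, y - 1, z - 1}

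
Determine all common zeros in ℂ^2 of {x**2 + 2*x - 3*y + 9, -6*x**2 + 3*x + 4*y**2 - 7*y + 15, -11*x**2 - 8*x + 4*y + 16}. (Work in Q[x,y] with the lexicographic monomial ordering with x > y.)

{(-2, 3)}

Compute a lex Gröbner basis by Buchberger's algorithm.
f_1 = x**2 + 2*x - 3*y + 9, LT = x**2.
f_2 = -6*x**2 + 3*x + 4*y**2 - 7*y + 15, LT = x**2.
f_3 = -11*x**2 - 8*x + 4*y + 16, LT = x**2.

S(f_1,f_2): lcm = x**2. S = 5/2*x + 2/3*y**2 - 25/6*y + 23/2.
  leading term x: no divisor's leading term divides it; move 5/2*x to the remainder.
  leading term y**2: no divisor's leading term divides it; move 2/3*y**2 to the remainder.
  leading term y: no divisor's leading term divides it; move -25/6*y to the remainder.
  leading term 1: no divisor's leading term divides it; move 23/2 to the remainder.
  remainder 5/2*x + 2/3*y**2 - 25/6*y + 23/2 ≠ 0; add h_4 = 5/2*x + 2/3*y**2 - 25/6*y + 23/2 to the basis.

S(f_1,f_3): lcm = x**2. S = 14/11*x - 29/11*y + 115/11.
  leading term x: subtract (28/55)·h_4 from 14/11*x - 29/11*y + 115/11 → -56/165*y**2 - 17/33*y + 23/5
  leading term y**2: no divisor's leading term divides it; move -56/165*y**2 to the remainder.
  leading term y: no divisor's leading term divides it; move -17/33*y to the remainder.
  leading term 1: no divisor's leading term divides it; move 23/5 to the remainder.
  remainder -56/165*y**2 - 17/33*y + 23/5 ≠ 0; add h_5 = -56/165*y**2 - 17/33*y + 23/5 to the basis.

S(f_1,h_4): lcm = x**2. S = -4/15*x*y**2 + 5/3*x*y - 13/5*x - 3*y + 9.
  leading term x*y**2: subtract (-8/75*y**2)·h_4 from -4/15*x*y**2 + 5/3*x*y - 13/5*x - 3*y + 9 → 5/3*x*y - 13/5*x + 16/225*y**4 - 4/9*y**3 + 92/75*y**2 - 3*y + 9
  leading term x*y: subtract (2/3*y)·h_4 from 5/3*x*y - 13/5*x + 16/225*y**4 - 4/9*y**3 + 92/75*y**2 - 3*y + 9 → -13/5*x + 16/225*y**4 - 8/9*y**3 + 901/225*y**2 - 32/3*y + 9
  leading term x: subtract (-26/25)·h_4 from -13/5*x + 16/225*y**4 - 8/9*y**3 + 901/225*y**2 - 32/3*y + 9 → 16/225*y**4 - 8/9*y**3 + 1057/225*y**2 - 15*y + 524/25
  leading term y**4: subtract (-22/105*y**2)·h_5 from 16/225*y**4 - 8/9*y**3 + 1057/225*y**2 - 15*y + 524/25 → -314/315*y**3 + 8917/1575*y**2 - 15*y + 524/25
  leading term y**3: subtract (1727/588*y)·h_5 from -314/315*y**3 + 8917/1575*y**2 - 15*y + 524/25 → 105467/14700*y**2 - 83821/2940*y + 524/25
  leading term y**2: subtract (-1160137/54880)·h_5 from 105467/14700*y**2 - 83821/2940*y + 524/25 → -432461/10976*y + 1297383/10976
  leading term y: no divisor's leading term divides it; move -432461/10976*y to the remainder.
  leading term 1: no divisor's leading term divides it; move 1297383/10976 to the remainder.
  remainder -432461/10976*y + 1297383/10976 ≠ 0; add h_6 = -432461/10976*y + 1297383/10976 to the basis.

The other S-polynomials (S(f_2,f_3), S(f_2,h_4), S(f_3,h_4), S(f_1,h_5), S(f_2,h_5), S(f_3,h_5), S(h_4,h_5), S(f_1,h_6), S(f_2,h_6), S(f_3,h_6), S(h_4,h_6), S(h_5,h_6)) all reduce to 0 modulo the current basis, so we have a Gröbner basis.
Inter-reduce: drop elements whose leading term is divisible by another's, tail-reduce, and make monic.
Reduced Gröbner basis: {x + 2, y - 3}.

From the last basis element, y - 3 = 0, so y takes values in {3}. Each choice, substituted upward through the basis, yields the corresponding point(s) of the solution set.
  y = 3: the earlier basis element becomes x + 2 = 0, giving x = -2 — point (-2, 3).
Substituting each solution back into the original system confirms all equations vanish.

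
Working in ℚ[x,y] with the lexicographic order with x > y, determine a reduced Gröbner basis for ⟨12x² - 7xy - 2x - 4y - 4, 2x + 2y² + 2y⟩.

The reduced Gröbner basis is the canonical form of the ideal for this ordering.

f_1 = 12x² - 7xy - 2x - 4y - 4, LT = x².
f_2 = 2x + 2y² + 2y, LT = x.

S(f_1,f_2): lcm = x². S = -xy² - 19/12xy - ⅙x - ⅓y - ⅓.
  reduce S modulo (f_1, f_2):
  remainder y⁴ + 31/12y³ + 7/4y² - ⅙y - ⅓ ≠ 0; add g_3 = y⁴ + 31/12y³ + 7/4y² - ⅙y - ⅓ to the basis.

The other S-polynomials (S(f_1,g_3), S(f_2,g_3)) all reduce to 0 modulo the current basis, so we have a Gröbner basis.
Inter-reduce: drop elements whose leading term is divisible by another's, tail-reduce, and make monic.

G = {x + y² + y, y⁴ + 31/12y³ + 7/4y² - ⅙y - ⅓}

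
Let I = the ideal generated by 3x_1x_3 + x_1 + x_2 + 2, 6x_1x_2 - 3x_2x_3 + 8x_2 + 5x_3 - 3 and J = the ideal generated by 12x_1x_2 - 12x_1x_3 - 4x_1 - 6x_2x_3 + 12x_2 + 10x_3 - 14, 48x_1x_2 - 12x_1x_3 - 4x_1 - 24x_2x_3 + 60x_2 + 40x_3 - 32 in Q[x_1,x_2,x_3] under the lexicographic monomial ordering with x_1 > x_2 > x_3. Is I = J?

Yes, the ideals are equal.

Since reduced Gröbner bases are canonical representatives of ideals under a given ordering, it suffices to compute and compare them.
Buchberger on the first generating set:
f_1 = 3x_1x_3 + x_1 + x_2 + 2, LT = x_1x_3.
f_2 = 6x_1x_2 - 3x_2x_3 + 8x_2 + 5x_3 - 3, LT = x_1x_2.

S(f_1,f_2): lcm = x_1x_2x_3. S = 1/3x_1x_2 + 1/3x_2^2 + 1/2x_2x_3^2 - 4/3x_2x_3 + 2/3x_2 - 5/6x_3^2 + 1/2x_3.
  reduce S modulo (f_1, f_2):
  remainder 1/3x_2^2 + 1/2x_2x_3^2 - 7/6x_2x_3 + 2/9x_2 - 5/6x_3^2 + 2/9x_3 + 1/6 ≠ 0; add g_3 = 1/3x_2^2 + 1/2x_2x_3^2 - 7/6x_2x_3 + 2/9x_2 - 5/6x_3^2 + 2/9x_3 + 1/6 to the basis.

The other S-polynomials (S(f_1,g_3), S(f_2,g_3)) all reduce to 0 modulo the current basis, so we have a Gröbner basis.
Inter-reduce: drop elements whose leading term is divisible by another's, tail-reduce, and make monic.
Reduced Gröbner basis: {x_1x_2 - 1/2x_2x_3 + 4/3x_2 + 5/6x_3 - 1/2, x_1x_3 + 1/3x_1 + 1/3x_2 + 2/3, x_2^2 + 3/2x_2x_3^2 - 7/2x_2x_3 + 2/3x_2 - 5/2x_3^2 + 2/3x_3 + 1/2}.

Buchberger on the second generating set:
h_1 = 12x_1x_2 - 12x_1x_3 - 4x_1 - 6x_2x_3 + 12x_2 + 10x_3 - 14, LT = x_1x_2.
h_2 = 48x_1x_2 - 12x_1x_3 - 4x_1 - 24x_2x_3 + 60x_2 + 40x_3 - 32, LT = x_1x_2.

S(h_1,h_2): lcm = x_1x_2. S = -3/4x_1x_3 - 1/4x_1 - 1/4x_2 - 1/2.
  reduce S modulo (h_1, h_2):
  remainder -3/4x_1x_3 - 1/4x_1 - 1/4x_2 - 1/2 ≠ 0; add k_3 = -3/4x_1x_3 - 1/4x_1 - 1/4x_2 - 1/2 to the basis.

S(h_1,k_3): lcm = x_1x_2x_3. S = -1/3x_1x_2 - x_1x_3^2 - 1/3x_1x_3 - 1/3x_2^2 - 1/2x_2x_3^2 + x_2x_3 - 2/3x_2 + 5/6x_3^2 - 7/6x_3.
  reduce S modulo (h_1, h_2, k_3):
  remainder -1/3x_2^2 - 1/2x_2x_3^2 + 7/6x_2x_3 - 2/9x_2 + 5/6x_3^2 - 2/9x_3 - 1/6 ≠ 0; add k_4 = -1/3x_2^2 - 1/2x_2x_3^2 + 7/6x_2x_3 - 2/9x_2 + 5/6x_3^2 - 2/9x_3 - 1/6 to the basis.

The other S-polynomials (S(h_2,k_3), S(h_1,k_4), S(h_2,k_4), S(k_3,k_4)) all reduce to 0 modulo the current basis, so we have a Gröbner basis.
Inter-reduce: drop elements whose leading term is divisible by another's, tail-reduce, and make monic.
Reduced Gröbner basis: {x_1x_2 - 1/2x_2x_3 + 4/3x_2 + 5/6x_3 - 1/2, x_1x_3 + 1/3x_1 + 1/3x_2 + 2/3, x_2^2 + 3/2x_2x_3^2 - 7/2x_2x_3 + 2/3x_2 - 5/2x_3^2 + 2/3x_3 + 1/2}.

Same reduced basis, so the two generating sets span the same ideal.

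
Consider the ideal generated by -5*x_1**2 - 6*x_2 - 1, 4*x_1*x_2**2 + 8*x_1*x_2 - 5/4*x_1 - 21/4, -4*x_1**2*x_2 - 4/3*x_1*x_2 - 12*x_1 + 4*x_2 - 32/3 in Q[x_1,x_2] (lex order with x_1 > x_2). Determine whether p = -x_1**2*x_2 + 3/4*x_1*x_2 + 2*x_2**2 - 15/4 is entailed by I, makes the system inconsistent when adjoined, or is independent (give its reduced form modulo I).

-x_1**2*x_2 + 3/4*x_1*x_2 + 2*x_2**2 - 15/4 lies in I (it reduces to 0).

First compute the reduced Gröbner basis of I by Buchberger's algorithm.
f_1 = -5*x_1**2 - 6*x_2 - 1, LT = x_1**2.
f_2 = 4*x_1*x_2**2 + 8*x_1*x_2 - 5/4*x_1 - 21/4, LT = x_1*x_2**2.
f_3 = -4*x_1**2*x_2 - 4/3*x_1*x_2 - 12*x_1 + 4*x_2 - 32/3, LT = x_1**2*x_2.

S(f_1,f_2): lcm = x_1**2*x_2**2. S = -2*x_1**2*x_2 + 5/16*x_1**2 + 21/16*x_1 + 6/5*x_2**3 + 1/5*x_2**2.
  reduce S modulo (f_1, f_2, f_3):
  remainder 21/16*x_1 + 6/5*x_2**3 + 13/5*x_2**2 + 1/40*x_2 - 1/16 ≠ 0; add h_4 = 21/16*x_1 + 6/5*x_2**3 + 13/5*x_2**2 + 1/40*x_2 - 1/16 to the basis.

S(f_1,f_3): lcm = x_1**2*x_2. S = -1/3*x_1*x_2 - 3*x_1 + 6/5*x_2**2 + 6/5*x_2 - 8/3.
  reduce S modulo (f_1, f_2, f_3, h_4):
  remainder 32/105*x_2**4 + 1072/315*x_2**3 + 2252/315*x_2**2 + 391/315*x_2 - 59/21 ≠ 0; add h_5 = 32/105*x_2**4 + 1072/315*x_2**3 + 2252/315*x_2**2 + 391/315*x_2 - 59/21 to the basis.

S(f_2,f_3): lcm = x_1**2*x_2**2. S = 2*x_1**2*x_2 - 5/16*x_1**2 - 1/3*x_1*x_2**2 - 3*x_1*x_2 - 21/16*x_1 + x_2**2 - 8/3*x_2.
  reduce S modulo (f_1, f_2, f_3, h_4, h_5):
  remainder -376/21*x_2**3 - 15307/315*x_2**2 - 28891/2520*x_2 + 9689/504 ≠ 0; add h_6 = -376/21*x_2**3 - 15307/315*x_2**2 - 28891/2520*x_2 + 9689/504 to the basis.

S(f_2,h_5): lcm = x_1*x_2**4. S = -55/6*x_1*x_2**3 - 1141/48*x_1*x_2**2 - 391/96*x_1*x_2 + 295/32*x_1 - 21/16*x_2**2.
  reduce S modulo (f_1, f_2, f_3, h_4, h_5, h_6):
  remainder -83349/75200*x_2**2 - 8222977/601600*x_2 - 1511237/120320 ≠ 0; add h_7 = -83349/75200*x_2**2 - 8222977/601600*x_2 - 1511237/120320 to the basis.

S(f_3,h_5): lcm = x_1**2*x_2**4. S = -67/6*x_1**2*x_2**3 - 563/24*x_1**2*x_2**2 - 391/96*x_1**2*x_2 + 295/32*x_1**2 + 1/3*x_1*x_2**4 + 3*x_1*x_2**3 - x_2**4 + 8/3*x_2**3.
  reduce S modulo (f_1, f_2, f_3, h_4, h_5, h_6, h_7):
  remainder 662853581/13716864*x_2 + 662853581/13716864 ≠ 0; add h_8 = 662853581/13716864*x_2 + 662853581/13716864 to the basis.

The other S-polynomials (S(f_1,h_4), S(f_2,h_4), S(f_3,h_4), S(f_1,h_5), S(h_4,h_5), S(f_1,h_6), S(f_2,h_6), S(f_3,h_6), S(h_4,h_6), S(h_5,h_6), S(f_1,h_7), S(f_2,h_7), S(f_3,h_7), S(h_4,h_7), S(h_5,h_7), S(h_6,h_7), S(f_1,h_8), S(f_2,h_8), S(f_3,h_8), S(h_4,h_8), S(h_5,h_8), S(h_6,h_8), S(h_7,h_8)) all reduce to 0 modulo the current basis, so we have a Gröbner basis.
Inter-reduce: drop elements whose leading term is divisible by another's, tail-reduce, and make monic.
Reduced Gröbner basis: {x_1 + 1, x_2 + 1}.
Label its elements g_1 = x_1 + 1, g_2 = x_2 + 1.

Reduce p = -x_1**2*x_2 + 3/4*x_1*x_2 + 2*x_2**2 - 15/4 modulo G:
  leading term x_1**2*x_2: subtract (-x_1*x_2)·g_1 from -x_1**2*x_2 + 3/4*x_1*x_2 + 2*x_2**2 - 15/4 → 7/4*x_1*x_2 + 2*x_2**2 - 15/4
  leading term x_1*x_2: subtract (7/4*x_2)·g_1 from 7/4*x_1*x_2 + 2*x_2**2 - 15/4 → 2*x_2**2 - 7/4*x_2 - 15/4
  leading term x_2**2: subtract (2*x_2)·g_2 from 2*x_2**2 - 7/4*x_2 - 15/4 → -15/4*x_2 - 15/4
  leading term x_2: subtract (-15/4)·g_2 from -15/4*x_2 - 15/4 → 0
  normal form = 0.
Since the normal form is 0, p ∈ I.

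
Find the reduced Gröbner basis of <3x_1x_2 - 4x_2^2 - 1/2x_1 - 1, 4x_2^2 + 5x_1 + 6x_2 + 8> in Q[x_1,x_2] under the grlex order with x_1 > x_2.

f_1 = 3x_1x_2 - 4x_2^2 - 1/2x_1 - 1, LT = x_1x_2.
f_2 = 4x_2^2 + 5x_1 + 6x_2 + 8, LT = x_2^2.

S(f_1,f_2): lcm = x_1x_2^2. S = -4/3x_2^3 - 5/4x_1^2 - 5/3x_1x_2 - 2x_1 - 1/3x_2.
  leading term x_2^3: subtract (-1/3x_2)·f_2 from -4/3x_2^3 - 5/4x_1^2 - 5/3x_1x_2 - 2x_1 - 1/3x_2 → -5/4x_1^2 + 2x_2^2 - 2x_1 + 7/3x_2
  leading term x_1^2: no divisor's leading term divides it; move -5/4x_1^2 to the remainder.
  leading term x_2^2: subtract (1/2)·f_2 from 2x_2^2 - 2x_1 + 7/3x_2 → -9/2x_1 - 2/3x_2 - 4
  leading term x_1: no divisor's leading term divides it; move -9/2x_1 to the remainder.
  leading term x_2: no divisor's leading term divides it; move -2/3x_2 to the remainder.
  leading term 1: no divisor's leading term divides it; move -4 to the remainder.
  remainder -5/4x_1^2 - 9/2x_1 - 2/3x_2 - 4 ≠ 0; add g_3 = -5/4x_1^2 - 9/2x_1 - 2/3x_2 - 4 to the basis.

The other S-polynomials (S(f_1,g_3), S(f_2,g_3)) all reduce to 0 modulo the current basis, so we have a Gröbner basis.

G = {x_1^2 + 18/5x_1 + 8/15x_2 + 16/5, x_1x_2 + 3/2x_1 + 2x_2 + 7/3, x_2^2 + 5/4x_1 + 3/2x_2 + 2}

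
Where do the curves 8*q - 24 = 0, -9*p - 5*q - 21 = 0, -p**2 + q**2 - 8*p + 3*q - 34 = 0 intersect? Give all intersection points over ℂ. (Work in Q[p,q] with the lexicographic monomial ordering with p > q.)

Compute a lex Gröbner basis by Buchberger's algorithm.
f_1 = 8*q - 24, LT = q.
f_2 = -9*p - 5*q - 21, LT = p.
f_3 = -p**2 - 8*p + q**2 + 3*q - 34, LT = p**2.

The S-polynomials (S(f_1,f_2), S(f_1,f_3), S(f_2,f_3)) all reduce to 0 modulo the current basis, so we have a Gröbner basis.
Inter-reduce: drop elements whose leading term is divisible by another's, tail-reduce, and make monic.
Reduced Gröbner basis: {p + 4, q - 3}.

The lex basis is triangular: the last element involves only q. Solving q - 3 = 0 gives q ∈ {3}; substituting each value into the earlier elements determines the remaining variables.
  q = 3: the earlier basis element becomes p + 4 = 0, giving p = -4 — point (-4, 3).
Each listed point satisfies every original equation (direct substitution).

{(-4, 3)}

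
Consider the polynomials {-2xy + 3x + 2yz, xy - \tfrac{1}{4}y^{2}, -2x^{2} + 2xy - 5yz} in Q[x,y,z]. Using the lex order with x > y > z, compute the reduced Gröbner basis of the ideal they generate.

G = {x - \tfrac{14}{9}yz, y^{2} - \tfrac{40}{3}yz, yz^{2} - \tfrac{9}{56}yz}

The reduced Gröbner basis is the canonical form of the ideal for this ordering.

f_1 = -2xy + 3x + 2yz, LT = xy.
f_2 = xy - \tfrac{1}{4}y^{2}, LT = xy.
f_3 = -2x^{2} + 2xy - 5yz, LT = x^{2}.

S(f_1,f_2): lcm = xy. S = -\tfrac{3}{2}x + \tfrac{1}{4}y^{2} - yz.
  leading term x: no divisor's leading term divides it; move -\tfrac{3}{2}x to the remainder.
  leading term y^{2}: no divisor's leading term divides it; move \tfrac{1}{4}y^{2} to the remainder.
  leading term yz: no divisor's leading term divides it; move -yz to the remainder.
  remainder -\tfrac{3}{2}x + \tfrac{1}{4}y^{2} - yz ≠ 0; add g_4 = -\tfrac{3}{2}x + \tfrac{1}{4}y^{2} - yz to the basis.

S(f_1,f_3): lcm = x^{2}y. S = -\tfrac{3}{2}x^{2} + xy^{2} - xyz - \tfrac{5}{2}y^{2}z.
  leading term x^{2}: subtract (\tfrac{3}{4})·f_3 from -\tfrac{3}{2}x^{2} + xy^{2} - xyz - \tfrac{5}{2}y^{2}z → xy^{2} - xyz - \tfrac{3}{2}xy - \tfrac{5}{2}y^{2}z + \tfrac{15}{4}yz
  leading term xy^{2}: subtract (-\tfrac{1}{2}y)·f_1 from xy^{2} - xyz - \tfrac{3}{2}xy - \tfrac{5}{2}y^{2}z + \tfrac{15}{4}yz → -xyz - \tfrac{3}{2}y^{2}z + \tfrac{15}{4}yz
  leading term xyz: subtract (\tfrac{1}{2}z)·f_1 from -xyz - \tfrac{3}{2}y^{2}z + \tfrac{15}{4}yz → -\tfrac{3}{2}xz - \tfrac{3}{2}y^{2}z - yz^{2} + \tfrac{15}{4}yz
  leading term xz: subtract (z)·g_4 from -\tfrac{3}{2}xz - \tfrac{3}{2}y^{2}z - yz^{2} + \tfrac{15}{4}yz → -\tfrac{7}{4}y^{2}z + \tfrac{15}{4}yz
  leading term y^{2}z: no divisor's leading term divides it; move -\tfrac{7}{4}y^{2}z to the remainder.
  leading term yz: no divisor's leading term divides it; move \tfrac{15}{4}yz to the remainder.
  remainder -\tfrac{7}{4}y^{2}z + \tfrac{15}{4}yz ≠ 0; add g_5 = -\tfrac{7}{4}y^{2}z + \tfrac{15}{4}yz to the basis.

S(f_2,f_3): lcm = x^{2}y. S = \tfrac{3}{4}xy^{2} - \tfrac{5}{2}y^{2}z.
  leading term xy^{2}: subtract (-\tfrac{3}{8}y)·f_1 from \tfrac{3}{4}xy^{2} - \tfrac{5}{2}y^{2}z → \tfrac{9}{8}xy - \tfrac{7}{4}y^{2}z
  leading term xy: subtract (-\tfrac{9}{16})·f_1 from \tfrac{9}{8}xy - \tfrac{7}{4}y^{2}z → \tfrac{27}{16}x - \tfrac{7}{4}y^{2}z + \tfrac{9}{8}yz
  leading term x: subtract (-\tfrac{9}{8})·g_4 from \tfrac{27}{16}x - \tfrac{7}{4}y^{2}z + \tfrac{9}{8}yz → -\tfrac{7}{4}y^{2}z + \tfrac{9}{32}y^{2}
  leading term y^{2}z: subtract (1)·g_5 from -\tfrac{7}{4}y^{2}z + \tfrac{9}{32}y^{2} → \tfrac{9}{32}y^{2} - \tfrac{15}{4}yz
  leading term y^{2}: no divisor's leading term divides it; move \tfrac{9}{32}y^{2} to the remainder.
  leading term yz: no divisor's leading term divides it; move -\tfrac{15}{4}yz to the remainder.
  remainder \tfrac{9}{32}y^{2} - \tfrac{15}{4}yz ≠ 0; add g_6 = \tfrac{9}{32}y^{2} - \tfrac{15}{4}yz to the basis.

S(f_1,g_5): lcm = xy^{2}z. S = \tfrac{9}{14}xyz - y^{2}z^{2}.
  leading term xyz: subtract (-\tfrac{9}{28}z)·f_1 from \tfrac{9}{14}xyz - y^{2}z^{2} → \tfrac{27}{28}xz - y^{2}z^{2} + \tfrac{9}{14}yz^{2}
  leading term xz: subtract (-\tfrac{9}{14}z)·g_4 from \tfrac{27}{28}xz - y^{2}z^{2} + \tfrac{9}{14}yz^{2} → -y^{2}z^{2} + \tfrac{9}{56}y^{2}z
  leading term y^{2}z^{2}: subtract (\tfrac{4}{7}z)·g_5 from -y^{2}z^{2} + \tfrac{9}{56}y^{2}z → \tfrac{9}{56}y^{2}z - \tfrac{15}{7}yz^{2}
  leading term y^{2}z: subtract (-\tfrac{9}{98})·g_5 from \tfrac{9}{56}y^{2}z - \tfrac{15}{7}yz^{2} → -\tfrac{15}{7}yz^{2} + \tfrac{135}{392}yz
  leading term yz^{2}: no divisor's leading term divides it; move -\tfrac{15}{7}yz^{2} to the remainder.
  leading term yz: no divisor's leading term divides it; move \tfrac{135}{392}yz to the remainder.
  remainder -\tfrac{15}{7}yz^{2} + \tfrac{135}{392}yz ≠ 0; add g_7 = -\tfrac{15}{7}yz^{2} + \tfrac{135}{392}yz to the basis.

The other S-polynomials (S(f_1,g_4), S(f_2,g_4), S(f_3,g_4), S(f_2,g_5), S(f_3,g_5), S(g_4,g_5), S(f_1,g_6), S(f_2,g_6), S(f_3,g_6), S(g_4,g_6), S(g_5,g_6), S(f_1,g_7), S(f_2,g_7), S(f_3,g_7), S(g_4,g_7), S(g_5,g_7), S(g_6,g_7)) all reduce to 0 modulo the current basis, so we have a Gröbner basis.
Inter-reduce: drop elements whose leading term is divisible by another's, tail-reduce, and make monic.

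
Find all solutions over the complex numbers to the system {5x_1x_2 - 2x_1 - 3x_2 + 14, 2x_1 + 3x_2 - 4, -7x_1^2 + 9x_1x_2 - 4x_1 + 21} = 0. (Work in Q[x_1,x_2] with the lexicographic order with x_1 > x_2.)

{(-1, 2)}

Compute a lex Gröbner basis by Buchberger's algorithm.
f_1 = 5x_1x_2 - 2x_1 - 3x_2 + 14, LT = x_1x_2.
f_2 = 2x_1 + 3x_2 - 4, LT = x_1.
f_3 = -7x_1^2 + 9x_1x_2 - 4x_1 + 21, LT = x_1^2.

S(f_1,f_2): lcm = x_1x_2. S = -2/5x_1 - 3/2x_2^2 + 7/5x_2 + 14/5.
  leading term x_1: subtract (-1/5)·f_2 from -2/5x_1 - 3/2x_2^2 + 7/5x_2 + 14/5 → -3/2x_2^2 + 2x_2 + 2
  leading term x_2^2: no divisor's leading term divides it; move -3/2x_2^2 to the remainder.
  leading term x_2: no divisor's leading term divides it; move 2x_2 to the remainder.
  leading term 1: no divisor's leading term divides it; move 2 to the remainder.
  remainder -3/2x_2^2 + 2x_2 + 2 ≠ 0; add h_4 = -3/2x_2^2 + 2x_2 + 2 to the basis.

S(f_1,f_3): lcm = x_1^2x_2. S = -2/5x_1^2 + 9/7x_1x_2^2 - 41/35x_1x_2 + 14/5x_1 + 3x_2.
  leading term x_1^2: subtract (-1/5x_1)·f_2 from -2/5x_1^2 + 9/7x_1x_2^2 - 41/35x_1x_2 + 14/5x_1 + 3x_2 → 9/7x_1x_2^2 - 4/7x_1x_2 + 2x_1 + 3x_2
  leading term x_1x_2^2: subtract (9/35x_2)·f_1 from 9/7x_1x_2^2 - 4/7x_1x_2 + 2x_1 + 3x_2 → -2/35x_1x_2 + 2x_1 + 27/35x_2^2 - 3/5x_2
  leading term x_1x_2: subtract (-2/175)·f_1 from -2/35x_1x_2 + 2x_1 + 27/35x_2^2 - 3/5x_2 → 346/175x_1 + 27/35x_2^2 - 111/175x_2 + 4/25
  leading term x_1: subtract (173/175)·f_2 from 346/175x_1 + 27/35x_2^2 - 111/175x_2 + 4/25 → 27/35x_2^2 - 18/5x_2 + 144/35
  leading term x_2^2: subtract (-18/35)·h_4 from 27/35x_2^2 - 18/5x_2 + 144/35 → -18/7x_2 + 36/7
  leading term x_2: no divisor's leading term divides it; move -18/7x_2 to the remainder.
  leading term 1: no divisor's leading term divides it; move 36/7 to the remainder.
  remainder -18/7x_2 + 36/7 ≠ 0; add h_5 = -18/7x_2 + 36/7 to the basis.

The other S-polynomials (S(f_2,f_3), S(f_1,h_4), S(f_2,h_4), S(f_3,h_4), S(f_1,h_5), S(f_2,h_5), S(f_3,h_5), S(h_4,h_5)) all reduce to 0 modulo the current basis, so we have a Gröbner basis.
Inter-reduce: drop elements whose leading term is divisible by another's, tail-reduce, and make monic.
Reduced Gröbner basis: {x_1 + 1, x_2 - 2}.

Elimination: the polynomial x_2 - 2 lies in the elimination ideal for x_2, so x_2 ∈ {2}. For each such x_2, the remaining basis elements (now univariate) give the rest of the solution.
  x_2 = 2: the earlier basis element becomes x_1 + 1 = 0, giving x_1 = -1 — point (-1, 2).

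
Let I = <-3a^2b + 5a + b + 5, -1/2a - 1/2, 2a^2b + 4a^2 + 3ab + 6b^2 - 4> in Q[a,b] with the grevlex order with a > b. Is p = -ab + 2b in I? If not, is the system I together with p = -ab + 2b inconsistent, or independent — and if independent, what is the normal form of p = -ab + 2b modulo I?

First compute the reduced Gröbner basis of I by Buchberger's algorithm.
f_1 = -3a^2b + 5a + b + 5, LT = a^2b.
f_2 = -1/2a - 1/2, LT = a.
f_3 = 2a^2b + 4a^2 + 3ab + 6b^2 - 4, LT = a^2b.

S(f_1,f_2): lcm = a^2b. S = -ab - 5/3a - 1/3b - 5/3.
  leading term ab: subtract (2b)·f_2 from -ab - 5/3a - 1/3b - 5/3 → -5/3a + 2/3b - 5/3
  leading term a: subtract (10/3)·f_2 from -5/3a + 2/3b - 5/3 → 2/3b
  leading term b: no divisor's leading term divides it; move 2/3b to the remainder.
  remainder 2/3b ≠ 0; add h_4 = 2/3b to the basis.

S(f_1,f_3): lcm = a^2b. S = -2a^2 - 3/2ab - 3b^2 - 5/3a - 1/3b + 1/3.
  leading term a^2: subtract (4a)·f_2 from -2a^2 - 3/2ab - 3b^2 - 5/3a - 1/3b + 1/3 → -3/2ab - 3b^2 + 1/3a - 1/3b + 1/3
  leading term ab: subtract (3b)·f_2 from -3/2ab - 3b^2 + 1/3a - 1/3b + 1/3 → -3b^2 + 1/3a + 7/6b + 1/3
  leading term b^2: subtract (-9/2b)·h_4 from -3b^2 + 1/3a + 7/6b + 1/3 → 1/3a + 7/6b + 1/3
  leading term a: subtract (-2/3)·f_2 from 1/3a + 7/6b + 1/3 → 7/6b
  leading term b: subtract (7/4)·h_4 from 7/6b → 0
  remainder 0.

S(f_2,f_3): lcm = a^2b. S = -2a^2 - 1/2ab - 3b^2 + 2.
  leading term a^2: subtract (4a)·f_2 from -2a^2 - 1/2ab - 3b^2 + 2 → -1/2ab - 3b^2 + 2a + 2
  leading term ab: subtract (b)·f_2 from -1/2ab - 3b^2 + 2a + 2 → -3b^2 + 2a + 1/2b + 2
  leading term b^2: subtract (-9/2b)·h_4 from -3b^2 + 2a + 1/2b + 2 → 2a + 1/2b + 2
  leading term a: subtract (-4)·f_2 from 2a + 1/2b + 2 → 1/2b
  leading term b: subtract (3/4)·h_4 from 1/2b → 0
  remainder 0.

S(f_1,h_4): lcm = a^2b. S = -5/3a - 1/3b - 5/3.
  leading term a: subtract (10/3)·f_2 from -5/3a - 1/3b - 5/3 → -1/3b
  leading term b: subtract (-1/2)·h_4 from -1/3b → 0
  remainder 0.

S(f_2,h_4): leading monomials are coprime, so the S-polynomial reduces to 0 (Buchberger's first criterion).
S(f_3,h_4): lcm = a^2b. S = 2a^2 + 3/2ab + 3b^2 - 2.
  leading term a^2: subtract (-4a)·f_2 from 2a^2 + 3/2ab + 3b^2 - 2 → 3/2ab + 3b^2 - 2a - 2
  leading term ab: subtract (-3b)·f_2 from 3/2ab + 3b^2 - 2a - 2 → 3b^2 - 2a - 3/2b - 2
  leading term b^2: subtract (9/2b)·h_4 from 3b^2 - 2a - 3/2b - 2 → -2a - 3/2b - 2
  leading term a: subtract (4)·f_2 from -2a - 3/2b - 2 → -3/2b
  leading term b: subtract (-9/4)·h_4 from -3/2b → 0
  remainder 0.

Every S-polynomial of the final basis reduces to 0, so we have a Gröbner basis.
Inter-reduce: drop elements whose leading term is divisible by another's, tail-reduce, and make monic.
Reduced Gröbner basis: {a + 1, b}.
Label its elements g_1 = a + 1, g_2 = b.

Reduce p = -ab + 2b modulo G:
  leading term ab: subtract (-b)·g_1 from -ab + 2b → 3b
  leading term b: subtract (3)·g_2 from 3b → 0
  normal form = 0.
Since the normal form is 0, p ∈ I.

-ab + 2b lies in I (it reduces to 0).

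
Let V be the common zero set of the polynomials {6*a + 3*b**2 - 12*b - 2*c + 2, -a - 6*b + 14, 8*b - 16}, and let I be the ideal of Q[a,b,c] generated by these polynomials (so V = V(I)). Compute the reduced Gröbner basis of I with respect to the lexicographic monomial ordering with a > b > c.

f_1 = 6*a + 3*b**2 - 12*b - 2*c + 2, LT = a.
f_2 = -a - 6*b + 14, LT = a.
f_3 = 8*b - 16, LT = b.

S(f_1,f_2): lcm = a. S = 1/2*b**2 - 8*b - 1/3*c + 43/3.
  leading term b**2: subtract (1/16*b)·f_3 from 1/2*b**2 - 8*b - 1/3*c + 43/3 → -7*b - 1/3*c + 43/3
  leading term b: subtract (-7/8)·f_3 from -7*b - 1/3*c + 43/3 → -1/3*c + 1/3
  leading term c: no divisor's leading term divides it; move -1/3*c to the remainder.
  leading term 1: no divisor's leading term divides it; move 1/3 to the remainder.
  remainder -1/3*c + 1/3 ≠ 0; add g_4 = -1/3*c + 1/3 to the basis.

S(f_1,f_3): leading monomials are coprime, so the S-polynomial reduces to 0 (Buchberger's first criterion).
S(f_2,f_3): leading monomials are coprime, so the S-polynomial reduces to 0 (Buchberger's first criterion).
S(f_1,g_4): leading monomials are coprime, so the S-polynomial reduces to 0 (Buchberger's first criterion).
S(f_2,g_4): leading monomials are coprime, so the S-polynomial reduces to 0 (Buchberger's first criterion).
S(f_3,g_4): leading monomials are coprime, so the S-polynomial reduces to 0 (Buchberger's first criterion).
Every S-polynomial of the final basis reduces to 0, so we have a Gröbner basis.
Inter-reduce: drop elements whose leading term is divisible by another's, tail-reduce, and make monic.

G = {a - 2, b - 2, c - 1}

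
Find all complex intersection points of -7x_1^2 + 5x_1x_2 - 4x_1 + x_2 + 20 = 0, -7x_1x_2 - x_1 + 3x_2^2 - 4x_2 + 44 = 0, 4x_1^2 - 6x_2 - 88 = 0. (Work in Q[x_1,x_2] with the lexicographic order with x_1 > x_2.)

{(-4, -4)}

Compute a lex Gröbner basis by Buchberger's algorithm.
f_1 = -7x_1^2 + 5x_1x_2 - 4x_1 + x_2 + 20, LT = x_1^2.
f_2 = -7x_1x_2 - x_1 + 3x_2^2 - 4x_2 + 44, LT = x_1x_2.
f_3 = 4x_1^2 - 6x_2 - 88, LT = x_1^2.

S(f_1,f_2): lcm = x_1^2x_2. S = -1/7x_1^2 - 2/7x_1x_2^2 + 44/7x_1 - 1/7x_2^2 - 20/7x_2.
  reduce S modulo (f_1, f_2, f_3):
  remainder 2187/343x_1 - 6/49x_2^3 - 2/343x_2^2 - 1591/343x_2 - 272/343 ≠ 0; add h_4 = 2187/343x_1 - 6/49x_2^3 - 2/343x_2^2 - 1591/343x_2 - 272/343 to the basis.

S(f_1,f_3): lcm = x_1^2. S = -5/7x_1x_2 + 4/7x_1 + 19/14x_2 + 134/7.
  reduce S modulo (f_1, f_2, f_3, h_4):
  remainder 22/1701x_2^3 - 1559/5103x_2^2 + 23017/10206x_2 + 75202/5103 ≠ 0; add h_5 = 22/1701x_2^3 - 1559/5103x_2^2 + 23017/10206x_2 + 75202/5103 to the basis.

S(f_2,f_3): lcm = x_1^2x_2. S = 1/7x_1^2 - 3/7x_1x_2^2 + 4/7x_1x_2 - 44/7x_1 + 3/2x_2^2 + 22x_2.
  reduce S modulo (f_1, f_2, f_3, h_4, h_5):
  remainder -402/77x_2^2 + 20913/308x_2 + 27345/77 ≠ 0; add h_6 = -402/77x_2^2 + 20913/308x_2 + 27345/77 to the basis.

S(f_2,h_5): lcm = x_1x_2^3. S = 10979/462x_1x_2^2 - 23017/132x_1x_2 - 37601/33x_1 - 3/7x_2^4 + 4/7x_2^3 - 44/7x_2^2.
  reduce S modulo (f_1, f_2, f_3, h_4, h_5, h_6):
  remainder -73572381/23584x_2 - 73572381/5896 ≠ 0; add h_7 = -73572381/23584x_2 - 73572381/5896 to the basis.

The other S-polynomials (S(f_1,h_4), S(f_2,h_4), S(f_3,h_4), S(f_1,h_5), S(f_3,h_5), S(h_4,h_5), S(f_1,h_6), S(f_2,h_6), S(f_3,h_6), S(h_4,h_6), S(h_5,h_6), S(f_1,h_7), S(f_2,h_7), S(f_3,h_7), S(h_4,h_7), S(h_5,h_7), S(h_6,h_7)) all reduce to 0 modulo the current basis, so we have a Gröbner basis.
Inter-reduce: drop elements whose leading term is divisible by another's, tail-reduce, and make monic.
Reduced Gröbner basis: {x_1 + 4, x_2 + 4}.

A lex Gröbner basis eliminates variables successively. Here x_2 + 4 depends only on x_2, with roots {-4}; lifting each root through the earlier basis elements recovers the full solutions.
  x_2 = -4: the earlier basis element becomes x_1 + 4 = 0, giving x_1 = -4 — point (-4, -4).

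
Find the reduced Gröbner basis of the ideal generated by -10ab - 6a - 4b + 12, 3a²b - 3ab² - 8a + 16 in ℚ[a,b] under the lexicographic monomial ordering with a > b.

G = {a - 25/54b³ + 65/54b² - 167/27b - 2, b⁴ - 2b³ + 59/5b² + 66/5b}

The reduced Gröbner basis is the canonical form of the ideal for this ordering.

f_1 = -10ab - 6a - 4b + 12, LT = ab.
f_2 = 3a²b - 3ab² - 8a + 16, LT = a²b.

S(f_1,f_2): lcm = a²b. S = ⅗a² + ab² + ⅖ab + 22/15a - 16/3.
  reduce S modulo (f_1, f_2):
  remainder ⅗a² + 119/75a - ⅖b² + 32/25b - 418/75 ≠ 0; add g_3 = ⅗a² + 119/75a - ⅖b² + 32/25b - 418/75 to the basis.

S(f_1,g_3): lcm = a²b. S = ⅗a² - 101/45ab - 6/5a + ⅔b³ - 32/15b² + 418/45b.
  reduce S modulo (f_1, f_2, g_3):
  remainder -36/25a + ⅔b³ - 26/15b² + 668/75b + 72/25 ≠ 0; add g_4 = -36/25a + ⅔b³ - 26/15b² + 668/75b + 72/25 to the basis.

S(f_1,g_4): lcm = ab. S = ⅗a + 25/54b⁴ - 65/54b³ + 167/27b² + 12/5b - 6/5.
  reduce S modulo (f_1, f_2, g_3, g_4):
  remainder 25/54b⁴ - 25/27b³ + 295/54b² + 55/9b ≠ 0; add g_5 = 25/54b⁴ - 25/27b³ + 295/54b² + 55/9b to the basis.

The other S-polynomials (S(f_2,g_3), S(f_2,g_4), S(g_3,g_4), S(f_1,g_5), S(f_2,g_5), S(g_3,g_5), S(g_4,g_5)) all reduce to 0 modulo the current basis, so we have a Gröbner basis.
Inter-reduce: drop elements whose leading term is divisible by another's, tail-reduce, and make monic.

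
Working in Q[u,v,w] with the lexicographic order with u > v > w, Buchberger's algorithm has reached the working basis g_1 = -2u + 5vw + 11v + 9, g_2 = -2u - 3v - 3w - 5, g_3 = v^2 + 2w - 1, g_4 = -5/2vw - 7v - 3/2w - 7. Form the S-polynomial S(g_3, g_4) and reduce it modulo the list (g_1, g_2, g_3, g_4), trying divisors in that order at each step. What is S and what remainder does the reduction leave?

S(g_3, g_4) = -14/5v^2 - 3/5vw - 14/5v + 2w^2 - w; remainder on division = -28/25v + 2w^2 + 124/25w - 28/25.

lcm(LM(g_3), LM(g_4)) = v^2w.
S = (lcm/LT(g_3))·g_3 − (lcm/LT(g_4))·g_4 = -14/5v^2 - 3/5vw - 14/5v + 2w^2 - w.
Reduce S modulo (g_1, g_2, g_3, g_4) in that order:
  leading term v^2: subtract (-14/5)·g_3 from -14/5v^2 - 3/5vw - 14/5v + 2w^2 - w → -3/5vw - 14/5v + 2w^2 + 23/5w - 14/5
  leading term vw: subtract (6/25)·g_4 from -3/5vw - 14/5v + 2w^2 + 23/5w - 14/5 → -28/25v + 2w^2 + 124/25w - 28/25
  leading term v: no divisor's leading term divides it; move -28/25v to the remainder.
  leading term w^2: no divisor's leading term divides it; move 2w^2 to the remainder.
  leading term w: no divisor's leading term divides it; move 124/25w to the remainder.
  leading term 1: no divisor's leading term divides it; move -28/25 to the remainder.
The remainder -28/25v + 2w^2 + 124/25w - 28/25 is nonzero, so it would be added as the next basis element.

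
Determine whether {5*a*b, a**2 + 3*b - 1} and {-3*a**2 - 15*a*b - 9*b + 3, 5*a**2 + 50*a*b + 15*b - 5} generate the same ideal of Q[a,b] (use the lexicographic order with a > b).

Yes, the ideals are equal.

For a fixed monomial order, each ideal has a unique reduced Gröbner basis; comparing bases decides equality.
Buchberger on the first generating set:
f_1 = 5*a*b, LT = a*b.
f_2 = a**2 + 3*b - 1, LT = a**2.

S(f_1,f_2): lcm = a**2*b. S = -3*b**2 + b.
  leading term b**2: no divisor's leading term divides it; move -3*b**2 to the remainder.
  leading term b: no divisor's leading term divides it; move b to the remainder.
  remainder -3*b**2 + b ≠ 0; add g_3 = -3*b**2 + b to the basis.

S(f_1,g_3): lcm = a*b**2. S = 1/3*a*b.
  leading term a*b: subtract (1/15)·f_1 from 1/3*a*b → 0
  remainder 0.

S(f_2,g_3): leading monomials are coprime, so the S-polynomial reduces to 0 (Buchberger's first criterion).
Every S-polynomial of the final basis reduces to 0, so we have a Gröbner basis.
Inter-reduce: drop elements whose leading term is divisible by another's, tail-reduce, and make monic.
Reduced Gröbner basis: {a**2 + 3*b - 1, a*b, b**2 - 1/3*b}.

Buchberger on the second generating set:
h_1 = -3*a**2 - 15*a*b - 9*b + 3, LT = a**2.
h_2 = 5*a**2 + 50*a*b + 15*b - 5, LT = a**2.

S(h_1,h_2): lcm = a**2. S = -5*a*b.
  leading term a*b: no divisor's leading term divides it; move -5*a*b to the remainder.
  remainder -5*a*b ≠ 0; add k_3 = -5*a*b to the basis.

S(h_1,k_3): lcm = a**2*b. S = 5*a*b**2 + 3*b**2 - b.
  leading term a*b**2: subtract (-b)·k_3 from 5*a*b**2 + 3*b**2 - b → 3*b**2 - b
  leading term b**2: no divisor's leading term divides it; move 3*b**2 to the remainder.
  leading term b: no divisor's leading term divides it; move -b to the remainder.
  remainder 3*b**2 - b ≠ 0; add k_4 = 3*b**2 - b to the basis.

S(h_2,k_3): lcm = a**2*b. S = 10*a*b**2 + 3*b**2 - b.
  leading term a*b**2: subtract (-2*b)·k_3 from 10*a*b**2 + 3*b**2 - b → 3*b**2 - b
  leading term b**2: subtract (1)·k_4 from 3*b**2 - b → 0
  remainder 0.

S(h_1,k_4): leading monomials are coprime, so the S-polynomial reduces to 0 (Buchberger's first criterion).
S(h_2,k_4): leading monomials are coprime, so the S-polynomial reduces to 0 (Buchberger's first criterion).
S(k_3,k_4): lcm = a*b**2. S = 1/3*a*b.
  leading term a*b: subtract (-1/15)·k_3 from 1/3*a*b → 0
  remainder 0.

Every S-polynomial of the final basis reduces to 0, so we have a Gröbner basis.
Inter-reduce: drop elements whose leading term is divisible by another's, tail-reduce, and make monic.
Reduced Gröbner basis: {a**2 + 3*b - 1, a*b, b**2 - 1/3*b}.

Same reduced basis, so the two generating sets span the same ideal.
The choice of monomial ordering does not affect the verdict — as long as both bases are computed under the same ordering, their equality decides ideal equality.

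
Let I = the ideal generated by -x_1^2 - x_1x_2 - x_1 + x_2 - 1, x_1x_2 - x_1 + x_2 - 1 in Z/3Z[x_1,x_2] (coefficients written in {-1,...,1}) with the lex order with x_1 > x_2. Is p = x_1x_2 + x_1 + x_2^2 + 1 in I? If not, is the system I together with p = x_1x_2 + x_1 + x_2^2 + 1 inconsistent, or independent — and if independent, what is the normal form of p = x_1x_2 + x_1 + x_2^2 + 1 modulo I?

Adjoining x_1x_2 + x_1 + x_2^2 + 1 makes the ideal the whole ring: the system is inconsistent.

First compute the reduced Gröbner basis of I by Buchberger's algorithm.
f_1 = -x_1^2 - x_1x_2 - x_1 + x_2 - 1, LT = x_1^2.
f_2 = x_1x_2 - x_1 + x_2 - 1, LT = x_1x_2.

S(f_1,f_2): lcm = x_1^2x_2. S = x_1^2 + x_1x_2^2 + x_1 - x_2^2 + x_2.
  leading term x_1^2: subtract (-1)·f_1 from x_1^2 + x_1x_2^2 + x_1 - x_2^2 + x_2 → x_1x_2^2 - x_1x_2 - x_2^2 - x_2 - 1
  leading term x_1x_2^2: subtract (x_2)·f_2 from x_1x_2^2 - x_1x_2 - x_2^2 - x_2 - 1 → x_2^2 - 1
  leading term x_2^2: no divisor's leading term divides it; move x_2^2 to the remainder.
  leading term 1: no divisor's leading term divides it; move -1 to the remainder.
  remainder x_2^2 - 1 ≠ 0; add h_3 = x_2^2 - 1 to the basis.

The other S-polynomials (S(f_1,h_3), S(f_2,h_3)) all reduce to 0 modulo the current basis, so we have a Gröbner basis.
Inter-reduce: drop elements whose leading term is divisible by another's, tail-reduce, and make monic.
Reduced Gröbner basis: {x_1^2 - x_1 + x_2 - 1, x_1x_2 - x_1 + x_2 - 1, x_2^2 - 1}.
Label its elements g_1 = x_1^2 - x_1 + x_2 - 1, g_2 = x_1x_2 - x_1 + x_2 - 1, g_3 = x_2^2 - 1.

Reduce p = x_1x_2 + x_1 + x_2^2 + 1 modulo G:
  leading term x_1x_2: subtract (1)·g_2 from x_1x_2 + x_1 + x_2^2 + 1 → -x_1 + x_2^2 - x_2 - 1
  leading term x_1: no divisor's leading term divides it; move -x_1 to the remainder.
  leading term x_2^2: subtract (1)·g_3 from x_2^2 - x_2 - 1 → -x_2
  leading term x_2: no divisor's leading term divides it; move -x_2 to the remainder.
  normal form = -x_1 - x_2.
The normal form is nonzero, so p ∉ I. Since p minus its normal form lies in I, I + (p) = I + (r) where r = -x_1 - x_2; decide whether this ideal is the whole ring.
Run Buchberger on G together with r (pairs among the g_i already reduce to 0 since G is a Gröbner basis):
g_1 = x_1^2 - x_1 + x_2 - 1, LT = x_1^2.
g_2 = x_1x_2 - x_1 + x_2 - 1, LT = x_1x_2.
g_3 = x_2^2 - 1, LT = x_2^2.
r = -x_1 - x_2, LT = x_1.

S(g_1,r): lcm = x_1^2. S = -x_1x_2 - x_1 + x_2 - 1.
  leading term x_1x_2: subtract (-1)·g_2 from -x_1x_2 - x_1 + x_2 - 1 → x_1 - x_2 + 1
  leading term x_1: subtract (-1)·r from x_1 - x_2 + 1 → x_2 + 1
  leading term x_2: no divisor's leading term divides it; move x_2 to the remainder.
  leading term 1: no divisor's leading term divides it; move 1 to the remainder.
  remainder x_2 + 1 ≠ 0; add m_5 = x_2 + 1 to the basis.

S(g_2,r): lcm = x_1x_2. S = -x_1 - x_2^2 + x_2 - 1.
  leading term x_1: subtract (1)·r from -x_1 - x_2^2 + x_2 - 1 → -x_2^2 - x_2 - 1
  leading term x_2^2: subtract (-1)·g_3 from -x_2^2 - x_2 - 1 → -x_2 + 1
  leading term x_2: subtract (-1)·m_5 from -x_2 + 1 → -1
  leading term 1: no divisor's leading term divides it; move -1 to the remainder.
  remainder -1 ≠ 0; add m_6 = -1 to the basis.

The other S-polynomials (S(g_1,g_2), S(g_1,g_3), S(g_2,g_3), S(g_3,r), S(g_1,m_5), S(g_2,m_5), S(g_3,m_5), S(r,m_5), S(g_1,m_6), S(g_2,m_6), S(g_3,m_6), S(r,m_6), S(m_5,m_6)) all reduce to 0 modulo the current basis, so we have a Gröbner basis.
Inter-reduce: drop elements whose leading term is divisible by another's, tail-reduce, and make monic.
Reduced Gröbner basis: {1}.
The reduced Gröbner basis of I + (p) is {1}: the ideal is the whole ring, so the enlarged system has no common solution — adjoining p is inconsistent.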